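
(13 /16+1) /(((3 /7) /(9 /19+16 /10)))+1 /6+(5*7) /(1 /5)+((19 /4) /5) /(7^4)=2013845483 /10948560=183.94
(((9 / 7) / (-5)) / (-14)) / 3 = 3 / 490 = 0.01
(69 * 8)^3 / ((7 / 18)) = 3027538944 / 7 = 432505563.43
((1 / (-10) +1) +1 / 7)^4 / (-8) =-28398241 / 192080000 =-0.15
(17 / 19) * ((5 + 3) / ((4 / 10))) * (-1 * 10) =-3400 / 19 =-178.95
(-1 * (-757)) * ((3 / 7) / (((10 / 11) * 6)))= 8327 / 140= 59.48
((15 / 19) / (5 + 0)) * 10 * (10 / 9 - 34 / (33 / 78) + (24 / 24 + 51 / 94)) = -3615845 / 29469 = -122.70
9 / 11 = 0.82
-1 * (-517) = 517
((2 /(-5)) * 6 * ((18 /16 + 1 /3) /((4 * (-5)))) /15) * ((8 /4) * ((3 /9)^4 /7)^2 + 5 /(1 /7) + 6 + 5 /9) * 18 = 8.73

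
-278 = -278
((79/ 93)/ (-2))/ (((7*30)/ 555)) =-2923/ 2604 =-1.12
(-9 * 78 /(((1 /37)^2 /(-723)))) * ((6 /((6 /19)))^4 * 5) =452755011010770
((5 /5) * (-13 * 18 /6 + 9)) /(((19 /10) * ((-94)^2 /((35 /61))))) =-2625 /2560231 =-0.00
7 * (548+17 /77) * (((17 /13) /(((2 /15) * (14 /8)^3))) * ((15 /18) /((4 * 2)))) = 35881050 /49049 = 731.53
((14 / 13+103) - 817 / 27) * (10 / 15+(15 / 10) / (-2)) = -12955 / 2106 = -6.15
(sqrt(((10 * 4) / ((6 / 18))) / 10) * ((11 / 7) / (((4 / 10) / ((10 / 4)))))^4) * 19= 108663671875 * sqrt(3) / 307328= 612410.85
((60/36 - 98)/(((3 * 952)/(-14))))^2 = 0.22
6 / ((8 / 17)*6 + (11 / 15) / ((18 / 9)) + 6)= 3060 / 4687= 0.65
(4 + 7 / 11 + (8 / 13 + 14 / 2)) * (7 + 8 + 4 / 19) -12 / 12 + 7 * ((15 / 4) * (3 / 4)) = 8913631 / 43472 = 205.04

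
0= 0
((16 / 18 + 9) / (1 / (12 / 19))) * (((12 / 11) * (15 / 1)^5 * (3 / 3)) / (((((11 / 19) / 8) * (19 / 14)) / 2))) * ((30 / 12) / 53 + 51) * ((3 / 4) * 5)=2457497637000000 / 121847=20168716808.78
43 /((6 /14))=100.33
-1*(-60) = 60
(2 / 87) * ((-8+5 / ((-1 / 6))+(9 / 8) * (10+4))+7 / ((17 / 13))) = -383 / 986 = -0.39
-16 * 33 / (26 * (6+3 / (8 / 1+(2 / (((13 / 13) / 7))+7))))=-3.33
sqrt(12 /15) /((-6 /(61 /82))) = -61 *sqrt(5) /1230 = -0.11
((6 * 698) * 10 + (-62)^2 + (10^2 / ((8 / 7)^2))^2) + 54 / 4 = 13209425 / 256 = 51599.32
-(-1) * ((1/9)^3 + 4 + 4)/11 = 5833/8019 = 0.73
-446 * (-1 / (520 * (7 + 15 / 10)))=223 / 2210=0.10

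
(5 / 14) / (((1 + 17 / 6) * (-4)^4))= 15 / 41216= 0.00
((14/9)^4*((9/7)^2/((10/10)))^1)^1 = 784/81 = 9.68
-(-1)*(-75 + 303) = 228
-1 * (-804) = 804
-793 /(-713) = 793 /713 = 1.11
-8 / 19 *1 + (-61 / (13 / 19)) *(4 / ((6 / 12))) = -176272 / 247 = -713.65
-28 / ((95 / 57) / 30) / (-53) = 504 / 53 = 9.51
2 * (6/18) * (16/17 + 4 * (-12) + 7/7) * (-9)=276.35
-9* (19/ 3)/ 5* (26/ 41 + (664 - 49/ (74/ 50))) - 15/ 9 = -32772040/ 4551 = -7201.06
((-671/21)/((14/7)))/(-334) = 671/14028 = 0.05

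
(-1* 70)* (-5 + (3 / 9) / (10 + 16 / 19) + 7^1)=-43925 / 309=-142.15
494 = 494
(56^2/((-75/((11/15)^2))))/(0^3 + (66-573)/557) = 211356992/8555625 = 24.70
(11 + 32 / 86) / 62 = 489 / 2666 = 0.18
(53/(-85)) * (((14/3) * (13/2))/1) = -4823/255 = -18.91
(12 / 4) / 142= 3 / 142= 0.02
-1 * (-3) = 3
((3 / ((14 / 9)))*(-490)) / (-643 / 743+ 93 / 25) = -17553375 / 53024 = -331.05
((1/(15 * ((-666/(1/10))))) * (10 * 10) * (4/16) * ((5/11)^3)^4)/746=-244140625/9355705205859328536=-0.00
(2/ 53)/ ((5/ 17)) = 34/ 265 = 0.13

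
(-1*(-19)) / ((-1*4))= -19 / 4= -4.75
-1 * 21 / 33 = -7 / 11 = -0.64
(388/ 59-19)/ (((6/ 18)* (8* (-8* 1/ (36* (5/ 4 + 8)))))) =732267/ 3776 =193.93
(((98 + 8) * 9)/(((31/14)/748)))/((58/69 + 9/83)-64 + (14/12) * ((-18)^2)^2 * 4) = 57214379376/86962051973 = 0.66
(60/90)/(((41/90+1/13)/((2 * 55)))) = 85800/623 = 137.72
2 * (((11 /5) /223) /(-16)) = -11 /8920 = -0.00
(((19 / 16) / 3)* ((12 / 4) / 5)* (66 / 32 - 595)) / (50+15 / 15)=-180253 / 65280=-2.76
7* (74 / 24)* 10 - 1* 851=-3811 / 6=-635.17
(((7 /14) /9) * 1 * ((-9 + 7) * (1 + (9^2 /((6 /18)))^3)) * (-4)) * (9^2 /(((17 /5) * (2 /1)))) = 1291401720 /17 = 75964807.06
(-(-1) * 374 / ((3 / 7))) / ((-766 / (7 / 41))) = -9163 / 47109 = -0.19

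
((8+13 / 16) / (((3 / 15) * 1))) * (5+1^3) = 2115 / 8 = 264.38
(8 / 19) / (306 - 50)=1 / 608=0.00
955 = 955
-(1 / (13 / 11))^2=-121 / 169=-0.72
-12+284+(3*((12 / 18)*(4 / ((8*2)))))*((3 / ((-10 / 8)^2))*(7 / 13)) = 88568 / 325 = 272.52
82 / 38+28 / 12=256 / 57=4.49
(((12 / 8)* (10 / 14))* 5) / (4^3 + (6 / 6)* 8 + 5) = 75 / 1078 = 0.07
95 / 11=8.64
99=99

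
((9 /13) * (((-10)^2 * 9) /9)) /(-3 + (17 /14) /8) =-100800 /4147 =-24.31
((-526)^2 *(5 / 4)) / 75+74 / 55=761081 / 165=4612.61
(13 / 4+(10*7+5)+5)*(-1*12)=-999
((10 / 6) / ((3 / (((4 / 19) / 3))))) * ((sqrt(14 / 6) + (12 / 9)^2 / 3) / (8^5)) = 5 / 7091712 + 5 * sqrt(21) / 12607488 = 0.00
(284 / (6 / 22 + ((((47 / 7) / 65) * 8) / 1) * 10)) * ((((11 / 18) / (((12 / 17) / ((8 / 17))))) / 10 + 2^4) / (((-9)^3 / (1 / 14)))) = -43972643 / 840956175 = -0.05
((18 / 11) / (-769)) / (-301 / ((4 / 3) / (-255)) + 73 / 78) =-2808 / 75965888779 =-0.00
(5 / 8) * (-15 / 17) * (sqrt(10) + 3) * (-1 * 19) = 4275 / 136 + 1425 * sqrt(10) / 136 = 64.57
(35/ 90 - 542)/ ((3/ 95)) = -926155/ 54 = -17151.02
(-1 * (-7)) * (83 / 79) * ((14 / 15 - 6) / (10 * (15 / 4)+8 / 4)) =-88312 / 93615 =-0.94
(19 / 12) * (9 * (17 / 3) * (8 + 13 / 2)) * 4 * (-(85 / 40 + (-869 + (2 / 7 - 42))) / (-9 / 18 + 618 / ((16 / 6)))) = 476602327 / 25900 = 18401.63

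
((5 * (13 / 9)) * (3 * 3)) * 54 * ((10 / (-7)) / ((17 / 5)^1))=-175500 / 119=-1474.79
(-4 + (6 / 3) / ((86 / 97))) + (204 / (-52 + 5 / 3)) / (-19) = -188859 / 123367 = -1.53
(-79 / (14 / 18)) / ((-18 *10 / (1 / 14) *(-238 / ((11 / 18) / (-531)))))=869 / 4458615840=0.00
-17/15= -1.13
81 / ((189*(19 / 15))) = 0.34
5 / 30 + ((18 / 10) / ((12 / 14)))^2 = 1373 / 300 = 4.58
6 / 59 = 0.10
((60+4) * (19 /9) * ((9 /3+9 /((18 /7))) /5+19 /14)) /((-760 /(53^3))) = -36921496 /525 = -70326.66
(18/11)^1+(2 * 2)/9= 206/99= 2.08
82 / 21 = 3.90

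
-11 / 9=-1.22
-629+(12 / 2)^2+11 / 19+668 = 1436 / 19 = 75.58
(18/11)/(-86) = -9/473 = -0.02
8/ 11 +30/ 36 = 1.56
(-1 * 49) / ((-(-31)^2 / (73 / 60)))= 3577 / 57660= 0.06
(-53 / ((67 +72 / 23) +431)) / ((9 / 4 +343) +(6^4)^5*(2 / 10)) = -530 / 3664424537407457229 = -0.00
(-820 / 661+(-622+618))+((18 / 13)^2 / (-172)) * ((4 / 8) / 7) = -352473973 / 67248818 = -5.24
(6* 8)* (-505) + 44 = -24196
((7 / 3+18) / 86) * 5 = 305 / 258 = 1.18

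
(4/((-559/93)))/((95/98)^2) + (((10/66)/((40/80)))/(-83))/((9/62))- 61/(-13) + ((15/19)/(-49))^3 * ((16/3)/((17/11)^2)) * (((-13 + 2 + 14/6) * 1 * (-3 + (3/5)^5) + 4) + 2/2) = 318043455600763228579/80340262048801529775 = 3.96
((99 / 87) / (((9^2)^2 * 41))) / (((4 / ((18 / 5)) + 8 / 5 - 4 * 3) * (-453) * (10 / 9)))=1 / 1105242084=0.00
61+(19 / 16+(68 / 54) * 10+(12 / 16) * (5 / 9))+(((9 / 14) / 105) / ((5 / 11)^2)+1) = 76.23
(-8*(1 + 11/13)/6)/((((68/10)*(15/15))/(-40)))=3200/221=14.48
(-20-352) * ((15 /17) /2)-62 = -3844 /17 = -226.12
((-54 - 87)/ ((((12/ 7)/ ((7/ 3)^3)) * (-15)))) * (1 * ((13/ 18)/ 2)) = 1467011/ 58320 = 25.15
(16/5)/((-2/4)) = -32/5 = -6.40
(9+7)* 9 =144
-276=-276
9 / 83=0.11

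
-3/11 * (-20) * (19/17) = 1140/187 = 6.10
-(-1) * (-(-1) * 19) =19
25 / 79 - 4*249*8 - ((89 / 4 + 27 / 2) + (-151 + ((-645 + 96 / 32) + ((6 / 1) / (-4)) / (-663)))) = -7210.44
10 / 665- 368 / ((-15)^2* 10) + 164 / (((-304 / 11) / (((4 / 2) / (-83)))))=-137227 / 24837750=-0.01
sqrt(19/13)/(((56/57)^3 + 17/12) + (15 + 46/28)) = 5185404* sqrt(247)/1281321275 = 0.06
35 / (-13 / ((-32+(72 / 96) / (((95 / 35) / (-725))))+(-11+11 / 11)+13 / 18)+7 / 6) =6940878 / 242033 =28.68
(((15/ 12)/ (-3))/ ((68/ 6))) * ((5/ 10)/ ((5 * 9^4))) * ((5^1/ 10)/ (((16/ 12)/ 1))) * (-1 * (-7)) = -7/ 4758912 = -0.00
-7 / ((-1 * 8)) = 7 / 8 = 0.88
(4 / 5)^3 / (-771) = -0.00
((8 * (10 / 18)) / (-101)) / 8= -5 / 909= -0.01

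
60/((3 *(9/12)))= 80/3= 26.67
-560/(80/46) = -322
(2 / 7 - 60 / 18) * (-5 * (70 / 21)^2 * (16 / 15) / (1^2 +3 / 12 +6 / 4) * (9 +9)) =819200 / 693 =1182.11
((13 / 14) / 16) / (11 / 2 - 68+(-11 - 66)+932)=13 / 177520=0.00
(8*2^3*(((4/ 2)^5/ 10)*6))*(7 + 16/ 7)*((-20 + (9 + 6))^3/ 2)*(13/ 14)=-32448000/ 49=-662204.08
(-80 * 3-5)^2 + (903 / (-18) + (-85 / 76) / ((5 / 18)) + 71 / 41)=140155823 / 2337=59972.54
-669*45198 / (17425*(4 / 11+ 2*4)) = -166306041 / 801550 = -207.48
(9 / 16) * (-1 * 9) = -5.06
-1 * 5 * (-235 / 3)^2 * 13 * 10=-35896250 / 9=-3988472.22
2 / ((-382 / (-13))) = 13 / 191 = 0.07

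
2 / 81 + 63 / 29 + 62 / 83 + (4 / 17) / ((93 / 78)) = 322775095 / 102747609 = 3.14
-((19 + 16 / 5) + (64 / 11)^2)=-33911 / 605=-56.05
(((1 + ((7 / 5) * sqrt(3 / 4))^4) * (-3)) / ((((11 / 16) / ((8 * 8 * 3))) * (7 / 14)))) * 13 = -473376384 / 6875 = -68854.75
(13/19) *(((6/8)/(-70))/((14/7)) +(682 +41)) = 5263401/10640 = 494.68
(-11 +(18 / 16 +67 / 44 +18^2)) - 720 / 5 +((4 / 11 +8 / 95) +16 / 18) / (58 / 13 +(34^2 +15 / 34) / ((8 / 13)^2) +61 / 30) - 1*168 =3.65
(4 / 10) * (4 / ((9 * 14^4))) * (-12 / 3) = -0.00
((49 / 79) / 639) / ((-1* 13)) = -49 / 656253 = -0.00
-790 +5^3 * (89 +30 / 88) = 456615 / 44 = 10377.61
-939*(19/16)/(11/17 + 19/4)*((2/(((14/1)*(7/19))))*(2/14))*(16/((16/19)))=-109490217/503524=-217.45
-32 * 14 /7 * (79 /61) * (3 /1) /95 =-15168 /5795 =-2.62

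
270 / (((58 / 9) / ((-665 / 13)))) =-807975 / 377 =-2143.17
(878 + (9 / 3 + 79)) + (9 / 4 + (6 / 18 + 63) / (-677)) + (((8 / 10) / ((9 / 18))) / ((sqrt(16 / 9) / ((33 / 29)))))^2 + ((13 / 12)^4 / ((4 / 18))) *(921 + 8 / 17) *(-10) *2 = -31573136401311353 / 278757187200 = -113263.94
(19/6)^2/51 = 361/1836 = 0.20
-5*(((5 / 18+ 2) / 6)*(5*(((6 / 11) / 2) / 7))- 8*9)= 996895 / 2772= 359.63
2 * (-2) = -4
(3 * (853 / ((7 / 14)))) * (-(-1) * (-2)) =-10236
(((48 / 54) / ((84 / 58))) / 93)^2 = 13456 / 308950929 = 0.00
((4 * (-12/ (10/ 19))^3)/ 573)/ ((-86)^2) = -493848/ 44144875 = -0.01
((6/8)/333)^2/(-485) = -1/95610960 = -0.00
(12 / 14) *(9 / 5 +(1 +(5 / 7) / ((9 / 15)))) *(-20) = -3352 / 49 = -68.41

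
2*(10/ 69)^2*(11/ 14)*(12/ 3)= 4400/ 33327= 0.13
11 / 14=0.79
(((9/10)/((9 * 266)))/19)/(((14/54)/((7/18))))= 3/101080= 0.00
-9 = -9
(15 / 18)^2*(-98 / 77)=-175 / 198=-0.88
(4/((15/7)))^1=28/15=1.87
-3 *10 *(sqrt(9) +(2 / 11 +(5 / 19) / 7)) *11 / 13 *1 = -141300 / 1729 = -81.72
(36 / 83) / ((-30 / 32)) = -192 / 415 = -0.46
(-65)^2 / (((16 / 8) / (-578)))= -1221025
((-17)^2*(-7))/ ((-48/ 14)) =14161/ 24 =590.04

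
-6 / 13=-0.46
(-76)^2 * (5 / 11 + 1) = 92416 / 11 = 8401.45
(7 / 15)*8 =56 / 15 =3.73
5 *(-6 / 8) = -15 / 4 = -3.75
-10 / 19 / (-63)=10 / 1197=0.01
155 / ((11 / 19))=2945 / 11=267.73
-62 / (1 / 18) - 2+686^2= 469478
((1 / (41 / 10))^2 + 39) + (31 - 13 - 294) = -398297 / 1681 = -236.94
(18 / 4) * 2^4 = 72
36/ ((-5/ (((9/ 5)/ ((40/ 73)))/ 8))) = -5913/ 2000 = -2.96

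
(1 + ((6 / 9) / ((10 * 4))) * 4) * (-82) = -1312 / 15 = -87.47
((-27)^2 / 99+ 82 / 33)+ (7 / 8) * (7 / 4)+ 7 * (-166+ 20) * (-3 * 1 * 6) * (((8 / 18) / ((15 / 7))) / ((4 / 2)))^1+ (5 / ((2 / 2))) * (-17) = 3228039 / 1760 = 1834.11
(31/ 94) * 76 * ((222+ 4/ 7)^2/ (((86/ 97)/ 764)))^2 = 9529833175293742722055808/ 208654103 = 45672876968509661.76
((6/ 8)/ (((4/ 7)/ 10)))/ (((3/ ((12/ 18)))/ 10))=175/ 6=29.17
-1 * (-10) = 10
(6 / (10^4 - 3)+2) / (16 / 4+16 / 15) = 75000 / 189943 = 0.39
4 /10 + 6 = 32 /5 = 6.40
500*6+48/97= 291048/97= 3000.49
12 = 12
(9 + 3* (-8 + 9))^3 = 1728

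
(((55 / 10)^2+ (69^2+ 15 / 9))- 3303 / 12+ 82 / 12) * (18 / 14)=81441 / 14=5817.21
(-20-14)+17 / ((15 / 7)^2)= -6817 / 225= -30.30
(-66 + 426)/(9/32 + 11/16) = 371.61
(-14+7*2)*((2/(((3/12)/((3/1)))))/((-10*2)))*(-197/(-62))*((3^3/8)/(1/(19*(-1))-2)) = 0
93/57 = 31/19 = 1.63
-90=-90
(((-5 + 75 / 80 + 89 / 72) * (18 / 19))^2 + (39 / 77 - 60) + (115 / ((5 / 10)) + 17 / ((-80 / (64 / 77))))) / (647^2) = 0.00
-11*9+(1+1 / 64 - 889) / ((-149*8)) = -7495681 / 76288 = -98.26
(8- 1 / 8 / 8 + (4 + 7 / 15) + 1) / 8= 12913 / 7680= 1.68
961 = 961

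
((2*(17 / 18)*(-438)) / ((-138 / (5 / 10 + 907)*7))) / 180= 150161 / 34776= 4.32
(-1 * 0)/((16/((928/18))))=0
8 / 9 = 0.89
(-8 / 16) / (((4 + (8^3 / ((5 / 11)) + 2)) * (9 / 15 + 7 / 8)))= -50 / 167029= -0.00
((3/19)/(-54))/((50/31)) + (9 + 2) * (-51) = -9593131/17100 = -561.00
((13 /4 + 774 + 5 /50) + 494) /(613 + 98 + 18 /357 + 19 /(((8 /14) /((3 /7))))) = 3025813 /1726215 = 1.75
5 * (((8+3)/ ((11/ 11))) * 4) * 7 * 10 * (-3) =-46200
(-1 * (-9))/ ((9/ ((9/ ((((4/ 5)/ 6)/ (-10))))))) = -675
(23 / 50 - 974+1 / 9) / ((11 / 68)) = -6017.56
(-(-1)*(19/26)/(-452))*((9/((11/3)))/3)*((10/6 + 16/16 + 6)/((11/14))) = -399/27346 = -0.01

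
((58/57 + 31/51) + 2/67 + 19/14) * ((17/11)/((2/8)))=1825346/98021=18.62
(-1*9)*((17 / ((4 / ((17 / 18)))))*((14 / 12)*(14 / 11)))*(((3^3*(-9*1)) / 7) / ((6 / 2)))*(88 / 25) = 54621 / 25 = 2184.84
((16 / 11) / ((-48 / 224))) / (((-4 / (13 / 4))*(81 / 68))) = 12376 / 2673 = 4.63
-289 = -289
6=6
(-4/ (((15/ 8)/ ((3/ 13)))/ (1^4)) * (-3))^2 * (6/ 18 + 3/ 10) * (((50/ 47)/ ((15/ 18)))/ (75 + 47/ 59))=2582784/ 111003425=0.02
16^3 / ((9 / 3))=4096 / 3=1365.33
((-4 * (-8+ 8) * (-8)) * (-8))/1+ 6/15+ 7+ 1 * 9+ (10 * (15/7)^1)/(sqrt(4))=949/35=27.11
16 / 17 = 0.94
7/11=0.64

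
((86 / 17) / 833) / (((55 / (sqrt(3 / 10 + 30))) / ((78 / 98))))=1677*sqrt(3030) / 190819475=0.00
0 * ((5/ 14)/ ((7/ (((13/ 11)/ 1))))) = 0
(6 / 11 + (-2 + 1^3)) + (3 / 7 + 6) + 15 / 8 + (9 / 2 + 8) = 12535 / 616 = 20.35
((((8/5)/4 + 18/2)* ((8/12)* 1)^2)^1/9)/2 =94/405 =0.23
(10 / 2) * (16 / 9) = 80 / 9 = 8.89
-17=-17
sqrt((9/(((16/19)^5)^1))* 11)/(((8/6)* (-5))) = -3249* sqrt(209)/20480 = -2.29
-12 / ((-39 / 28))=112 / 13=8.62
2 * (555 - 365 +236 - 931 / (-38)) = 901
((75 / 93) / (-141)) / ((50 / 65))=-65 / 8742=-0.01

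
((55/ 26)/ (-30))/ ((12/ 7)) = -77/ 1872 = -0.04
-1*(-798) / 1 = 798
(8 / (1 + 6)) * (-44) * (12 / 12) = -352 / 7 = -50.29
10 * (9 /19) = 90 /19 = 4.74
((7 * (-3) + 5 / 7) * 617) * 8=-700912 / 7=-100130.29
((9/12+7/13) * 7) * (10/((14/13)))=335/4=83.75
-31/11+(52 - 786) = -8105/11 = -736.82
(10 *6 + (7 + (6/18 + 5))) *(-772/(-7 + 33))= -2147.74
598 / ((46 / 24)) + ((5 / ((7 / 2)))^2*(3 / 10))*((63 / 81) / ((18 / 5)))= 58993 / 189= 312.13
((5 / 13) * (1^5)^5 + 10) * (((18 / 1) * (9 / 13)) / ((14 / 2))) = 21870 / 1183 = 18.49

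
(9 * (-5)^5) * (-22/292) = 309375/146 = 2119.01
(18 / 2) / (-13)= -9 / 13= -0.69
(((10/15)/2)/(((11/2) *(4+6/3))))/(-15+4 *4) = 1/99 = 0.01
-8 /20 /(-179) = 2 /895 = 0.00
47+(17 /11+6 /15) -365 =-316.05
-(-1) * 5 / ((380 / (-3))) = -3 / 76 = -0.04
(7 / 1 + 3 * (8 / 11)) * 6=606 / 11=55.09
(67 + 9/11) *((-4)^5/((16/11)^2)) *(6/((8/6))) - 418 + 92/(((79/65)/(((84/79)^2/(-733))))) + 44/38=-1017108051423084/6866554153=-148124.96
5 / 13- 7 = -6.62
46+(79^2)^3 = 243087455567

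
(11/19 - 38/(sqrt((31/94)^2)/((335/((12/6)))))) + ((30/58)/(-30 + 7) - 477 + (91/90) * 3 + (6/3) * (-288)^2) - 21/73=146113.98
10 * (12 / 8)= 15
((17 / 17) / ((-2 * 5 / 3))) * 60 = -18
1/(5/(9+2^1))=11/5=2.20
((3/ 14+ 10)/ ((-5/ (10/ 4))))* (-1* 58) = 4147/ 14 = 296.21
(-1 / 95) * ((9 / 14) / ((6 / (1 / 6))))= -1 / 5320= -0.00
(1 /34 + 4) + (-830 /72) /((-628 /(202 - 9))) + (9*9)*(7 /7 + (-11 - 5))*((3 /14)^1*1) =-680080519 /2690352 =-252.78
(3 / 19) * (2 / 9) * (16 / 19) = 32 / 1083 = 0.03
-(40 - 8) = -32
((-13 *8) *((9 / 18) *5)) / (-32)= 65 / 8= 8.12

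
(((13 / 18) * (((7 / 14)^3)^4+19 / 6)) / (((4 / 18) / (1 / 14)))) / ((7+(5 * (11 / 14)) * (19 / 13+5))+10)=6576635 / 379158528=0.02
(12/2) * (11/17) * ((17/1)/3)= 22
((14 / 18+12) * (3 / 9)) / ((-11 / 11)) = -115 / 27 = -4.26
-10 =-10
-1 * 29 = -29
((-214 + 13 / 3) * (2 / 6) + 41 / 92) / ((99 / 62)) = -1782469 / 40986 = -43.49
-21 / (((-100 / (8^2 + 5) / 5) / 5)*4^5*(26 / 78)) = 4347 / 4096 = 1.06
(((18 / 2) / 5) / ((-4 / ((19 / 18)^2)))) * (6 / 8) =-361 / 960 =-0.38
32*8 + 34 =290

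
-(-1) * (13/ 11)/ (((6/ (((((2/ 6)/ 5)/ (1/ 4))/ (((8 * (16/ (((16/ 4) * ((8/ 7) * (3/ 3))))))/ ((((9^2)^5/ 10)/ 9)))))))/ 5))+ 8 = 363389.41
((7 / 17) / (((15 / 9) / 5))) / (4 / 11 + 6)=33 / 170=0.19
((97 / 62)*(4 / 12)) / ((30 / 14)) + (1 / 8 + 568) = 6342991 / 11160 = 568.37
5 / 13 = 0.38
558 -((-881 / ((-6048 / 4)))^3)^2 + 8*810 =7037.96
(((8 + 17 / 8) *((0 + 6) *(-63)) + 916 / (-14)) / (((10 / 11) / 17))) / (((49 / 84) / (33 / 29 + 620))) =-220285282107 / 2842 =-77510655.21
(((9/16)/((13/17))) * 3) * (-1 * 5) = -2295/208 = -11.03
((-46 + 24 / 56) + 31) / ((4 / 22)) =-80.14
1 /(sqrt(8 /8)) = 1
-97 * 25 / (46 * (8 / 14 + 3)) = -14.76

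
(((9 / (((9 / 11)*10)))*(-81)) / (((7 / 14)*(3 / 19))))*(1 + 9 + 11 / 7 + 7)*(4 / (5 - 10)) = 586872 / 35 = 16767.77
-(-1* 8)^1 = 8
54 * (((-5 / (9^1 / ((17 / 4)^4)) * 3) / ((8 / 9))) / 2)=-33826005 / 2048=-16516.60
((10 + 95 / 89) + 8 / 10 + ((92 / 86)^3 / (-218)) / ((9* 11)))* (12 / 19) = 7.50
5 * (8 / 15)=8 / 3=2.67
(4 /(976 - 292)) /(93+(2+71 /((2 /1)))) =2 /44631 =0.00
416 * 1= 416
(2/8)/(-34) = -1/136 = -0.01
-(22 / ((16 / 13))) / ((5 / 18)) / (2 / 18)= -11583 / 20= -579.15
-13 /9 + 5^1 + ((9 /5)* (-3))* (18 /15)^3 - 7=-71863 /5625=-12.78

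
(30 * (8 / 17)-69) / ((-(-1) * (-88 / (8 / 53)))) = 933 / 9911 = 0.09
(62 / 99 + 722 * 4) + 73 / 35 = 10016317 / 3465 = 2890.71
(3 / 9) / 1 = 1 / 3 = 0.33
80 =80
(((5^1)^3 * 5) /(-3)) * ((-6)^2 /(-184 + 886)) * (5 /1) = -6250 /117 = -53.42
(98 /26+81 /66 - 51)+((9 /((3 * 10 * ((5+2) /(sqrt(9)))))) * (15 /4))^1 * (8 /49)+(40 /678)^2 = -517694690609 /11273520258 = -45.92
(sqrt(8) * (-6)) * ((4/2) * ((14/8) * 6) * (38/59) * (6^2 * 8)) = -2757888 * sqrt(2)/59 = -66105.81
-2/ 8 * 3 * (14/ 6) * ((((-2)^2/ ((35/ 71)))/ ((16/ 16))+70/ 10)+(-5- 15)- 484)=17111/ 20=855.55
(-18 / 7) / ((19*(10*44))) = -9 / 29260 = -0.00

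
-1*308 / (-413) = 44 / 59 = 0.75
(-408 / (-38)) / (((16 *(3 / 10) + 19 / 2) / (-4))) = -3.00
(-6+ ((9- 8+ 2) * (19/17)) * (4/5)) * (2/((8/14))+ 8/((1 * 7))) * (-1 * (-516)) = -945828/119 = -7948.13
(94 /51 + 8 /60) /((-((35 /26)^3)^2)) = -7413978624 /22321796875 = -0.33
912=912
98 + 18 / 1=116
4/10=2/5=0.40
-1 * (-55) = 55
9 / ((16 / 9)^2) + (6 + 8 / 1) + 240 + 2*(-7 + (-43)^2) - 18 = 1004249 / 256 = 3922.85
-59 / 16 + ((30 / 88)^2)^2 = -13770479 / 3748096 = -3.67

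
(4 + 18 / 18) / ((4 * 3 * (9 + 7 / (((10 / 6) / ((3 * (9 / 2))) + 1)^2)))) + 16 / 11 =3369001 / 2271456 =1.48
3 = 3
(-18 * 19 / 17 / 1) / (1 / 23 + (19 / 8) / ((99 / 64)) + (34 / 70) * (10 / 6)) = -2725569 / 323578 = -8.42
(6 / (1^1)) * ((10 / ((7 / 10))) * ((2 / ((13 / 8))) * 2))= 19200 / 91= 210.99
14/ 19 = 0.74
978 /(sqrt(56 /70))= 489 * sqrt(5)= 1093.44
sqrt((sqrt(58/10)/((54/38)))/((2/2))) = 3625^(1/4) * sqrt(57)/45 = 1.30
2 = 2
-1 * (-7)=7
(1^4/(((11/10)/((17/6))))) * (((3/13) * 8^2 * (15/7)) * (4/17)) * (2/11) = 38400/11011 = 3.49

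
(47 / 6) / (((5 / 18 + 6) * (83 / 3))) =423 / 9379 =0.05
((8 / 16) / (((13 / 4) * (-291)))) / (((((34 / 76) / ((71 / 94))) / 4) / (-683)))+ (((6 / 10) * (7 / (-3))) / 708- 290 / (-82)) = 873486488687 / 146234210460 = 5.97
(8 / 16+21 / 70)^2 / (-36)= -4 / 225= -0.02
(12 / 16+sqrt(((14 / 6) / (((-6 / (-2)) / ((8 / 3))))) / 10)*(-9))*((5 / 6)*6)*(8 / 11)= 30 / 11 - 16*sqrt(105) / 11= -12.18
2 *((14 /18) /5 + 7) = 644 /45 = 14.31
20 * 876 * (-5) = -87600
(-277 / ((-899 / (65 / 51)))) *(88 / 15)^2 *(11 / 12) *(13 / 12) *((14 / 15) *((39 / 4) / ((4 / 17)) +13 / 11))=297419233111 / 557065350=533.90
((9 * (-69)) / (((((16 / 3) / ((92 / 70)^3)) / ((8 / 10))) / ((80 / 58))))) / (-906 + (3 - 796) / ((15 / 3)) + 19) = 90668484 / 325018225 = 0.28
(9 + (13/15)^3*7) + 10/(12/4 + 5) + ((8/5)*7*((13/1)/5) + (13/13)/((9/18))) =620011/13500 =45.93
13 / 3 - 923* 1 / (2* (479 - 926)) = 1599 / 298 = 5.37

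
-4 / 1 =-4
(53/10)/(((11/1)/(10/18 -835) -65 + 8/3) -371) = -119409/9763297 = -0.01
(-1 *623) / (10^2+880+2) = -623 / 982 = -0.63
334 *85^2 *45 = 108591750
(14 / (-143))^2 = 196 / 20449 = 0.01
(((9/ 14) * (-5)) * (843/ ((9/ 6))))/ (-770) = 2529/ 1078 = 2.35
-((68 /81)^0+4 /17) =-21 /17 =-1.24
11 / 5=2.20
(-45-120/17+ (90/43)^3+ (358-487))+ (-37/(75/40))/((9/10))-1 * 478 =-24517051004/36493713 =-671.82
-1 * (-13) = 13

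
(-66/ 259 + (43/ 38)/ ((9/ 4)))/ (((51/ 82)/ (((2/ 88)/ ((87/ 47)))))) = 10586938/ 2161613223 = 0.00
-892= -892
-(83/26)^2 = -6889/676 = -10.19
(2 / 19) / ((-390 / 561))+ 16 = 19573 / 1235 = 15.85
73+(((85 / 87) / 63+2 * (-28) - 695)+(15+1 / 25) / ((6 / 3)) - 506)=-1176.46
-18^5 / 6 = -314928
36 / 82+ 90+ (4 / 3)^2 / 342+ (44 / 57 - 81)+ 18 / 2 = 1212520 / 63099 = 19.22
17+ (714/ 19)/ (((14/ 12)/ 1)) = 935/ 19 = 49.21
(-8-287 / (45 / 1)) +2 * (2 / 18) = -637 / 45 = -14.16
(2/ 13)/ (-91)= -2/ 1183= -0.00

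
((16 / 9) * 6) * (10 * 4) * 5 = 6400 / 3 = 2133.33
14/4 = 7/2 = 3.50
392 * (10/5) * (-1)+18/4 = -1559/2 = -779.50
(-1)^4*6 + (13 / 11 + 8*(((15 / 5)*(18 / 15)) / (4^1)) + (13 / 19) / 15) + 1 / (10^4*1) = 90460627 / 6270000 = 14.43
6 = 6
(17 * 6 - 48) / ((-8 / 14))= -189 / 2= -94.50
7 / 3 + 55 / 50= 103 / 30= 3.43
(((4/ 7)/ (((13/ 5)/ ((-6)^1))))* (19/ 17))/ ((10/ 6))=-1368/ 1547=-0.88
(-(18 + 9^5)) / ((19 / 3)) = -177201 / 19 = -9326.37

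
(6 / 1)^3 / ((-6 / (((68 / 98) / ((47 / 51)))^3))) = -15.37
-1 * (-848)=848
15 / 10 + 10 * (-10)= -197 / 2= -98.50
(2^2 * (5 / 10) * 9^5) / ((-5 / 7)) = -826686 / 5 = -165337.20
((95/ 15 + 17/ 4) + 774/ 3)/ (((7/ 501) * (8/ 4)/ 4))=538241/ 14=38445.79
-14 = -14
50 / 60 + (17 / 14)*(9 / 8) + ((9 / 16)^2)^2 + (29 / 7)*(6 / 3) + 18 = 39340597 / 1376256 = 28.59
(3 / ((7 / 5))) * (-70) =-150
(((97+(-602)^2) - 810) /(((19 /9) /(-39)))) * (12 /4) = -20045295.95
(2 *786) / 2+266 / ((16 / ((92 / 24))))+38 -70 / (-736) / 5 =887.75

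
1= 1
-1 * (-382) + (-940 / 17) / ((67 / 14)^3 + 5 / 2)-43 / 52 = 103521596491 / 271938732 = 380.68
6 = 6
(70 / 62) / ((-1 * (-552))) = 0.00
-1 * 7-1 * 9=-16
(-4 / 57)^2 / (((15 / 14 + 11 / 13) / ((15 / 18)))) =7280 / 3401703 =0.00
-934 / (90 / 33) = -5137 / 15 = -342.47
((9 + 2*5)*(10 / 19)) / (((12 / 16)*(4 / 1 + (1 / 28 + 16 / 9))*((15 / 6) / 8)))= 10752 / 1465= 7.34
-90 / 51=-30 / 17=-1.76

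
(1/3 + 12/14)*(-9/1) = -75/7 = -10.71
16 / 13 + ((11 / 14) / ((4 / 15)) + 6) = 7409 / 728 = 10.18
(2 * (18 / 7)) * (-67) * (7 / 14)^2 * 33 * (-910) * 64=165559680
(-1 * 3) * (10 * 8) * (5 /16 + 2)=-555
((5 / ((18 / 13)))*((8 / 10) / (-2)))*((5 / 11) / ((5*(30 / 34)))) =-221 / 1485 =-0.15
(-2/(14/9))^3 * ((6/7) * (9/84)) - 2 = -73789/33614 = -2.20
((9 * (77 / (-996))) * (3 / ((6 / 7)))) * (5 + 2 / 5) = -43659 / 3320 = -13.15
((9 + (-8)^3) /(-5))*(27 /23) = 13581 /115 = 118.10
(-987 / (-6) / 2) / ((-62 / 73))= -24017 / 248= -96.84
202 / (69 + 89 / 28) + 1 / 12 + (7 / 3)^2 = 605795 / 72756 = 8.33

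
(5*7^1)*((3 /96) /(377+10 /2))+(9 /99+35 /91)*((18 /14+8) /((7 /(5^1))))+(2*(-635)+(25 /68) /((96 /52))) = -425624730955 /336025536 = -1266.64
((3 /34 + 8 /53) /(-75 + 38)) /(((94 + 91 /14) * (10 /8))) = -1724 /33503685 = -0.00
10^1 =10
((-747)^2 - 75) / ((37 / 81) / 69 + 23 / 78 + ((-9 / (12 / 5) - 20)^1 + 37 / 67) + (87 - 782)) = -777.18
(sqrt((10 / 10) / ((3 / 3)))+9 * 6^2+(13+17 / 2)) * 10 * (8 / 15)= 1848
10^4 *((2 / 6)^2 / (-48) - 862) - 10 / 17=-3956590895 / 459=-8620023.74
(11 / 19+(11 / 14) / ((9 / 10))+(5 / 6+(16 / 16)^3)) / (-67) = -7865 / 160398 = -0.05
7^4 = 2401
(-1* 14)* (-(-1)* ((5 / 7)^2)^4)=-0.95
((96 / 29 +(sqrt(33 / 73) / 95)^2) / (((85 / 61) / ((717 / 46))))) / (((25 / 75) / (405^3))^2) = 878940550591663011937907625 / 597633334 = 1470702018424666740.46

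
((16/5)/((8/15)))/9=2/3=0.67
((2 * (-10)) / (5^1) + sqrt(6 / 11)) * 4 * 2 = -32 + 8 * sqrt(66) / 11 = -26.09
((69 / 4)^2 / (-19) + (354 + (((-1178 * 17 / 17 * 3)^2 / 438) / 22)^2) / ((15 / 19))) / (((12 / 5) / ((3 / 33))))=2085921366718315 / 25874895552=80615.64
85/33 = 2.58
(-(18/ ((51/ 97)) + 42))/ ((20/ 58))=-18792/ 85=-221.08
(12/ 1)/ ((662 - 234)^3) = 3/ 19600688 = 0.00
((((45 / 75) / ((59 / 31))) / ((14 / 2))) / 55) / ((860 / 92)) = 2139 / 24418625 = 0.00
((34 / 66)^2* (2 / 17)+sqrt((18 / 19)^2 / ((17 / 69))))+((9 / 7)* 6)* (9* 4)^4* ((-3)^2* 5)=18* sqrt(1173) / 323+4444717432558 / 7623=583066699.08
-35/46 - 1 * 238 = -238.76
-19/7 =-2.71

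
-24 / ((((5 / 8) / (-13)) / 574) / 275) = 78798720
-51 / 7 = -7.29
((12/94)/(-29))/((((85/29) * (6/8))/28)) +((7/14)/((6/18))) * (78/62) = 453527/247690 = 1.83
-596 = -596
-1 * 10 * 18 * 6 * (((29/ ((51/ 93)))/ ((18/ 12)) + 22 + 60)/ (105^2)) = -9568/ 833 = -11.49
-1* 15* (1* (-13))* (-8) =-1560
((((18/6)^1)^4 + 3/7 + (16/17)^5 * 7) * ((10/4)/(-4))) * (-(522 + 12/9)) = 28324.80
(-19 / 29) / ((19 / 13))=-13 / 29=-0.45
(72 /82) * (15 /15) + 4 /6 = 190 /123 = 1.54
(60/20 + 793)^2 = 633616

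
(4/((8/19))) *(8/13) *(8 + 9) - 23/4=4869/52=93.63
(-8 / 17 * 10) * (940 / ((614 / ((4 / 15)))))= -30080 / 15657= -1.92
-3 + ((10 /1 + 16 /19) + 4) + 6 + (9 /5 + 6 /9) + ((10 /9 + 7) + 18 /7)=185483 /5985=30.99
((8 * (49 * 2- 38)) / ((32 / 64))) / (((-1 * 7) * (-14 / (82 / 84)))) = 3280 / 343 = 9.56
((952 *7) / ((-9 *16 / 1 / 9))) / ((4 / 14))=-5831 / 4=-1457.75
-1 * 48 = -48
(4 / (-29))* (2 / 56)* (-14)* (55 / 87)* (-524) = -57640 / 2523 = -22.85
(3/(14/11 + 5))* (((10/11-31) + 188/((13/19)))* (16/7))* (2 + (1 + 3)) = 1604.85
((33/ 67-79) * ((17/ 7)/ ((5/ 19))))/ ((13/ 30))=-10193880/ 6097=-1671.95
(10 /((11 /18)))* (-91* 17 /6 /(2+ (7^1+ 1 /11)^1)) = -464.10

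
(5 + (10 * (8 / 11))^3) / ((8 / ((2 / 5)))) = 103731 / 5324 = 19.48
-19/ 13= -1.46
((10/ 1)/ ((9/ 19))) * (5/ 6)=475/ 27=17.59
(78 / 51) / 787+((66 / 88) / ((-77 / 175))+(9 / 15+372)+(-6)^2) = 1197653663 / 2943380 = 406.90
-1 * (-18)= 18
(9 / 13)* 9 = 81 / 13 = 6.23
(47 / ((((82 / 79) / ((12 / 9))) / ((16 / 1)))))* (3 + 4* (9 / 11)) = 2732768 / 451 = 6059.35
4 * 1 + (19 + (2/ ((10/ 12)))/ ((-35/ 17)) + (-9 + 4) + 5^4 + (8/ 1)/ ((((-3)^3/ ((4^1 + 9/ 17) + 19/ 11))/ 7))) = 61738081/ 98175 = 628.86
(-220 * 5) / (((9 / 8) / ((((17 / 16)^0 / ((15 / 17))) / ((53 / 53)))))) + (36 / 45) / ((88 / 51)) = -3289823 / 2970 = -1107.68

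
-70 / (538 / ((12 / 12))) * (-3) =105 / 269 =0.39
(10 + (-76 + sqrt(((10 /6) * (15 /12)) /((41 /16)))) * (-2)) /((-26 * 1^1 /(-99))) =8019 /13 - 330 * sqrt(123) /533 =609.98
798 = 798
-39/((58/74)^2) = -53391/841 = -63.49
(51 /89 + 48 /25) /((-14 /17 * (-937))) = 94299 /29187550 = 0.00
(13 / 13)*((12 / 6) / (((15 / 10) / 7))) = 28 / 3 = 9.33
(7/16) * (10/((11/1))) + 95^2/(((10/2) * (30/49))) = 778421/264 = 2948.56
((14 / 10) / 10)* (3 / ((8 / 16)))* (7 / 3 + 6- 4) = 3.64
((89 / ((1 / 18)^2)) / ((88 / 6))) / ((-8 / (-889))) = 19226403 / 88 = 218481.85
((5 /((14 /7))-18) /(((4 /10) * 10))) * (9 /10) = -279 /80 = -3.49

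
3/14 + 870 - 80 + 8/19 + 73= 229727/266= 863.64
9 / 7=1.29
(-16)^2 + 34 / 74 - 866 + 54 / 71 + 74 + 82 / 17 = -23667325 / 44659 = -529.96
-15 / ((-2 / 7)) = 105 / 2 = 52.50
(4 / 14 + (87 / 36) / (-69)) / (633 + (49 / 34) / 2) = 24701 / 62441757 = 0.00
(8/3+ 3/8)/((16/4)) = 73/96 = 0.76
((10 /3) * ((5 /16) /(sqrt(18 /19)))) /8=25 * sqrt(38) /1152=0.13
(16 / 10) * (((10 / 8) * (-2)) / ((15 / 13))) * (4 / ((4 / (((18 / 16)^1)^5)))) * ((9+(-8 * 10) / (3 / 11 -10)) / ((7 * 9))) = -52398333 / 30679040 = -1.71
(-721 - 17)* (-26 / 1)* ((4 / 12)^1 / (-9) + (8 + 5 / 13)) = 480520 / 3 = 160173.33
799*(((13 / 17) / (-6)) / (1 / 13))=-7943 / 6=-1323.83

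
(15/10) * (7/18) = 7/12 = 0.58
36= 36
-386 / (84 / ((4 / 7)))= -2.63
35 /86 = 0.41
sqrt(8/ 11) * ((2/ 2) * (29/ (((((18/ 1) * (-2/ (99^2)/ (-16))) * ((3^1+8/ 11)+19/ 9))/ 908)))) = 1032319728 * sqrt(22)/ 289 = 16754355.44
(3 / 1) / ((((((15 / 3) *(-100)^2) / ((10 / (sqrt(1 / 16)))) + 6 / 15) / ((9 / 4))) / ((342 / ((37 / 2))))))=7695 / 77108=0.10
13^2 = 169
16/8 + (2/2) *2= 4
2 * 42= 84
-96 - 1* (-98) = 2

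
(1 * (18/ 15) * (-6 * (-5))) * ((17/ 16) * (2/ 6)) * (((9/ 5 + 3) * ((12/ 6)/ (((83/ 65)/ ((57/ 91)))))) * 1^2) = 34884/ 581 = 60.04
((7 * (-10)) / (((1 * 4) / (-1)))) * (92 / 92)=35 / 2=17.50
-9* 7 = -63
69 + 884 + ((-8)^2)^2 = 5049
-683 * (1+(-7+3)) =2049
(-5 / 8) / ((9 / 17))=-85 / 72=-1.18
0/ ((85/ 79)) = 0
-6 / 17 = -0.35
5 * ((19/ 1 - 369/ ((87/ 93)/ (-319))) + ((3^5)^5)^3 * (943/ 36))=318664211563164622055478891688661523905/ 4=79666052890791155513869720000000000000.00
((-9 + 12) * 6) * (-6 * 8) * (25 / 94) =-10800 / 47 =-229.79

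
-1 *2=-2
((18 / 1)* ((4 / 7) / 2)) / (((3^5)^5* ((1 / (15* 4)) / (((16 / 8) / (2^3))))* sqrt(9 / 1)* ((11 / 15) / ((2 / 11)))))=200 / 26579757488823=0.00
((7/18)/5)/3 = 7/270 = 0.03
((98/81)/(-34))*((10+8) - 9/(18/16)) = -0.36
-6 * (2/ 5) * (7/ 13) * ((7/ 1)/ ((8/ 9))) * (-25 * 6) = 19845/ 13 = 1526.54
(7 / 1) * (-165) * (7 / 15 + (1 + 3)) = -5159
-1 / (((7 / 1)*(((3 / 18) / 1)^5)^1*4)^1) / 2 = -972 / 7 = -138.86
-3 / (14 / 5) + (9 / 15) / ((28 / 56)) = 9 / 70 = 0.13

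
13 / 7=1.86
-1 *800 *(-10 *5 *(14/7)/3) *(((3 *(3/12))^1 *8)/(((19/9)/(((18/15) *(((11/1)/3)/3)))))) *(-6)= -12672000/19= -666947.37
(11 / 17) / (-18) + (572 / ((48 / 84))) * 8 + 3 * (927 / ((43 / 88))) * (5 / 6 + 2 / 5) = 988645691 / 65790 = 15027.29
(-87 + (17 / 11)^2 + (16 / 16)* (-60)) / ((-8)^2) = -8749 / 3872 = -2.26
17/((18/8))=68/9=7.56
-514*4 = -2056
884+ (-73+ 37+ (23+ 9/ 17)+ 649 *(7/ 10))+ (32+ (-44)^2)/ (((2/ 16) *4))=894511/ 170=5261.83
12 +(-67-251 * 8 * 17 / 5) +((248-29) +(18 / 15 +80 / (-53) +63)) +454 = -325765 / 53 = -6146.51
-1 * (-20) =20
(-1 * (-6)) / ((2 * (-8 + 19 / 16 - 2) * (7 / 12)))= -192 / 329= -0.58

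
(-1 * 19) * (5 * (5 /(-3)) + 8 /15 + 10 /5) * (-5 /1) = -551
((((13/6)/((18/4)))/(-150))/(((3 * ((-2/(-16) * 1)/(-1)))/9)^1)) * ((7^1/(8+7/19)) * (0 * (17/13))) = 0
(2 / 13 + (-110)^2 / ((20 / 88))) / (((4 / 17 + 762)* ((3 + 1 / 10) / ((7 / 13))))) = 411812590 / 33943481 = 12.13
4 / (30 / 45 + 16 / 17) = 102 / 41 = 2.49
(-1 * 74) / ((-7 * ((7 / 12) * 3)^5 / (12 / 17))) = 909312 / 2000033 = 0.45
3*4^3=192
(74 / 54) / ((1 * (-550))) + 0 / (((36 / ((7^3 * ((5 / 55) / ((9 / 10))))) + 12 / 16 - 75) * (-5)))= -37 / 14850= -0.00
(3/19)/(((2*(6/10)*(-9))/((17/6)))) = -85/2052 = -0.04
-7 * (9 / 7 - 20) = 131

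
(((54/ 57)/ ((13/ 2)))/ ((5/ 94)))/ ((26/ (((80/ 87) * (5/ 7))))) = 0.07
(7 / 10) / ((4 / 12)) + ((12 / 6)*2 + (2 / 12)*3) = 33 / 5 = 6.60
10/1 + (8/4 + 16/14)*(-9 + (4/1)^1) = -40/7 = -5.71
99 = 99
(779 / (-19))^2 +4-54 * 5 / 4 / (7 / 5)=22915 / 14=1636.79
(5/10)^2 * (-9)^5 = -59049/4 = -14762.25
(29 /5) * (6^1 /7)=174 /35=4.97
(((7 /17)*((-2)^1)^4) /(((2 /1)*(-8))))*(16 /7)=-16 /17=-0.94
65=65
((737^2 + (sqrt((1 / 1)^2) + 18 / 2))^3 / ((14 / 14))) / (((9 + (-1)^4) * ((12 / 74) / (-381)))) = -753068286240450868961 / 20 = -37653414312022543448.05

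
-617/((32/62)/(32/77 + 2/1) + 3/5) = -8894055/11729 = -758.30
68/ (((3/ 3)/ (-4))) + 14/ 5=-1346/ 5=-269.20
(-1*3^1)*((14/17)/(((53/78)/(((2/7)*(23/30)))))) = -0.80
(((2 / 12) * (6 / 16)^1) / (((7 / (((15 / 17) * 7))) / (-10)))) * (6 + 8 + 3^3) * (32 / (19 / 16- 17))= 196800 / 4301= 45.76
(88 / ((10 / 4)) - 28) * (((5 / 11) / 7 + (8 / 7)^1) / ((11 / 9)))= 30132 / 4235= 7.11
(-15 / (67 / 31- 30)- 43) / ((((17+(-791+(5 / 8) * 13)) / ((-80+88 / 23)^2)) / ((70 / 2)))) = 31494093281280 / 2797140929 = 11259.39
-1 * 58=-58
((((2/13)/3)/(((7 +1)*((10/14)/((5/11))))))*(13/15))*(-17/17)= -0.00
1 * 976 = 976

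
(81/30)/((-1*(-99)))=3/110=0.03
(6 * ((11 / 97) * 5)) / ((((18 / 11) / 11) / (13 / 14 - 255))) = -5810.47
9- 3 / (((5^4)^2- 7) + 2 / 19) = 66795639 / 7421744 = 9.00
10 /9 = 1.11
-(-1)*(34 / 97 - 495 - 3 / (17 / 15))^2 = 672468881764 / 2719201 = 247303.85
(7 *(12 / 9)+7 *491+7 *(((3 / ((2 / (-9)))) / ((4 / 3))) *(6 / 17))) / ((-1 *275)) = -697949 / 56100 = -12.44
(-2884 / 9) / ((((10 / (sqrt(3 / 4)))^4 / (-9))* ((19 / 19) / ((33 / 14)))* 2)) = 30591 / 160000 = 0.19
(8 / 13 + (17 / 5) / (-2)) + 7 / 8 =-109 / 520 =-0.21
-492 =-492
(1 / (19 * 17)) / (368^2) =1 / 43741952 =0.00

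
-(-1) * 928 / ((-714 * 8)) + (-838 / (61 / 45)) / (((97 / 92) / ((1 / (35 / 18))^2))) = -11477420246 / 73932915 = -155.24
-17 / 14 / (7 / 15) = -255 / 98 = -2.60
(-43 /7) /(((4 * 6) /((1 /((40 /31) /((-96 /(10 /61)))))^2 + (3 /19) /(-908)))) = -31832607063317 /603820000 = -52718.70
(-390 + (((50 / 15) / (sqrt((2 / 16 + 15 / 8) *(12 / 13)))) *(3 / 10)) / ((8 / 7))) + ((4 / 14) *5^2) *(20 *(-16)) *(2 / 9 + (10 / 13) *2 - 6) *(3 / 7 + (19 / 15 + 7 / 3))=7 *sqrt(78) / 96 + 73853110 / 1911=38646.96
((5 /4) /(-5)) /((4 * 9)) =-1 /144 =-0.01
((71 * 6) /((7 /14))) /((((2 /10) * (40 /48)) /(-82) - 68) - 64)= -419184 /64945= -6.45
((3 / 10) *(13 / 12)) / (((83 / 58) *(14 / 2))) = 0.03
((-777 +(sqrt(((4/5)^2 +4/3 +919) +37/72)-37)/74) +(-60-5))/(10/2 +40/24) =-1011/8 +sqrt(3317354)/29600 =-126.31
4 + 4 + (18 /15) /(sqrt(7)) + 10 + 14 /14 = 6 * sqrt(7) /35 + 19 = 19.45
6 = 6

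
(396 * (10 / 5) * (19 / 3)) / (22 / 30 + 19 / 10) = 1904.81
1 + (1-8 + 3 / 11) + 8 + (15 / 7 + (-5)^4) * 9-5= 434400 / 77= 5641.56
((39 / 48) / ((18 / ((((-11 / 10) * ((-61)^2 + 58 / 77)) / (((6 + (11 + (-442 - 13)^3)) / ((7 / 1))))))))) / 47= 248365 / 850027934592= 0.00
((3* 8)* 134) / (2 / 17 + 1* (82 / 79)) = 2782.92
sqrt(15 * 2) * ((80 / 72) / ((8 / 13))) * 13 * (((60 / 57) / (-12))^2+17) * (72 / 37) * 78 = 2428036520 * sqrt(30) / 40071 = 331883.50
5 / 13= 0.38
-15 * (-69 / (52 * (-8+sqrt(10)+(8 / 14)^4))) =-654116435 / 217771879 - 662952115 * sqrt(10) / 1742175032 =-4.21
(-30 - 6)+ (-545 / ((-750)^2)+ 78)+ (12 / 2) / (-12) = 4668641 / 112500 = 41.50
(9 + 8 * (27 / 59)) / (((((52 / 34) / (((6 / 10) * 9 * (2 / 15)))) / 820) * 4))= 4685931 / 3835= 1221.89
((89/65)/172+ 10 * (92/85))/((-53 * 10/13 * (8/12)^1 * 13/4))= -6175899/50365900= -0.12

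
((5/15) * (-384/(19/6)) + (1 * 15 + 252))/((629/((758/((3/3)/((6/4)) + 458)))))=4894785/8222288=0.60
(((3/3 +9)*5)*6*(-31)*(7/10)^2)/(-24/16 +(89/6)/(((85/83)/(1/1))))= -166005/473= -350.96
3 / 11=0.27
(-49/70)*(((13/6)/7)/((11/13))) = -169/660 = -0.26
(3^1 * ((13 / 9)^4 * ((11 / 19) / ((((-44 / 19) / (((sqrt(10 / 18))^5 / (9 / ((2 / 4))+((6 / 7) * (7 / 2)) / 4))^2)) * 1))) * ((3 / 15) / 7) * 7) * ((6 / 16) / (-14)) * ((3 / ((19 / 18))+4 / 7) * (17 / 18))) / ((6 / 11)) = 1212385889 / 77908710655944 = 0.00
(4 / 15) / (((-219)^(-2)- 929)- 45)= -63948 / 233570065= -0.00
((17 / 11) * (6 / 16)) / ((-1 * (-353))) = 51 / 31064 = 0.00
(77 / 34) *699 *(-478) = -12863697 / 17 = -756688.06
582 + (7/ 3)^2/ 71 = 371947/ 639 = 582.08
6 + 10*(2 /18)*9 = 16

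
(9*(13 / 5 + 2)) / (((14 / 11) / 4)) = 4554 / 35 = 130.11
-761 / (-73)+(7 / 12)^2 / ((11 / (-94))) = 434593 / 57816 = 7.52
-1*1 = -1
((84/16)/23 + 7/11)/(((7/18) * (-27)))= -125/1518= -0.08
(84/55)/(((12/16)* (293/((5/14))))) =8/3223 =0.00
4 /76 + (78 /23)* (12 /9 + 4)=7927 /437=18.14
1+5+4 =10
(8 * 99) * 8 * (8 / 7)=50688 / 7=7241.14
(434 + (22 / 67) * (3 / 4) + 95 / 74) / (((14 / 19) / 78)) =800042139 / 17353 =46103.97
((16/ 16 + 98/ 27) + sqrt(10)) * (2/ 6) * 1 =sqrt(10)/ 3 + 125/ 81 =2.60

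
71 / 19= 3.74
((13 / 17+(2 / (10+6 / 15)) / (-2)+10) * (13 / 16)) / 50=9431 / 54400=0.17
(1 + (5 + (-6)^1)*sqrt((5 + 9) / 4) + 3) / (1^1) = 4-sqrt(14) / 2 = 2.13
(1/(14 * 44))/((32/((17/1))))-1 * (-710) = 13995537/19712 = 710.00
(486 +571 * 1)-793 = 264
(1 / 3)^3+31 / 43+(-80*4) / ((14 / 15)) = -2780240 / 8127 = -342.10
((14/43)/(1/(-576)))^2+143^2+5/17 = 1748260294/31433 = 55618.63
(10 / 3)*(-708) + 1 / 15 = -35399 / 15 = -2359.93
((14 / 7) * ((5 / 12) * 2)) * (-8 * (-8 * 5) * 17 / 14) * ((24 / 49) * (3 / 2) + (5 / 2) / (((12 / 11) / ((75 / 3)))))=116006300 / 3087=37578.98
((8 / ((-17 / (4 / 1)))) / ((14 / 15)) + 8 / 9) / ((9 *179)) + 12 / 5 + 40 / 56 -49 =-395857738 / 8626905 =-45.89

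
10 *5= 50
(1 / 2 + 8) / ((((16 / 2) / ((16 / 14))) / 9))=153 / 14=10.93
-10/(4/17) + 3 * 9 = -15.50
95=95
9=9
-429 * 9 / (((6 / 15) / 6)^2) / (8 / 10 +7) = -111375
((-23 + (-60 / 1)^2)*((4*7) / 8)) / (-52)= -25039 / 104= -240.76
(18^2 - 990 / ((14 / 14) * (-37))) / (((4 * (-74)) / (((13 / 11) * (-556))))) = 11725623 / 15059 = 778.65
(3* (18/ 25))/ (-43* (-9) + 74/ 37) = 54/ 9725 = 0.01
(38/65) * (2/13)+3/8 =3143/6760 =0.46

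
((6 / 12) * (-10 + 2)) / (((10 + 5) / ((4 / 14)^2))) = -16 / 735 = -0.02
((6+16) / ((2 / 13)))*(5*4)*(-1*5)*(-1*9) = 128700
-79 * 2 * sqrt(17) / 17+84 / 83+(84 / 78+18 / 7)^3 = 3100632508 / 62546393 - 158 * sqrt(17) / 17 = 11.25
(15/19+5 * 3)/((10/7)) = 210/19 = 11.05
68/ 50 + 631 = 15809/ 25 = 632.36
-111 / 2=-55.50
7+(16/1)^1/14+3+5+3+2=148/7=21.14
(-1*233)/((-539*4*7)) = 233/15092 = 0.02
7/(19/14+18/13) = 2.55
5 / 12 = 0.42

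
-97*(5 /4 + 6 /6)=-873 /4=-218.25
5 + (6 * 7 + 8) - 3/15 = 274/5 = 54.80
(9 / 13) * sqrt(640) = 72 * sqrt(10) / 13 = 17.51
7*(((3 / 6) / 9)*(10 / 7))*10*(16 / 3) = 800 / 27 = 29.63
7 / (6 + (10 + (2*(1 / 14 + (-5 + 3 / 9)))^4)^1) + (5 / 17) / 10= 0.03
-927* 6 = -5562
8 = 8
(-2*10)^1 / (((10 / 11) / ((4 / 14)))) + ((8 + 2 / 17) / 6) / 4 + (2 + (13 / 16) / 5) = -36033 / 9520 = -3.78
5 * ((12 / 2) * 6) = 180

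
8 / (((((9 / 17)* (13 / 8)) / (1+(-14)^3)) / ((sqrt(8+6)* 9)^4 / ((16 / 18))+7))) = -332117747360 / 9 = -36901971928.89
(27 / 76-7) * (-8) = 1010 / 19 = 53.16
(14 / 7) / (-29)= -2 / 29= -0.07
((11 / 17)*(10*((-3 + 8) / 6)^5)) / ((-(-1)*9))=171875 / 594864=0.29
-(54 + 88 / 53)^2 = -8702500 / 2809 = -3098.08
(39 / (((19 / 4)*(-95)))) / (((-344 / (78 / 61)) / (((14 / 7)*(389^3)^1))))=179063889498 / 4734515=37820.96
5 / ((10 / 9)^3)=729 / 200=3.64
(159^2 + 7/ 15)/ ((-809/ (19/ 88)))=-6.75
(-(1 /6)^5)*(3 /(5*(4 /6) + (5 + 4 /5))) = -5 /118368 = -0.00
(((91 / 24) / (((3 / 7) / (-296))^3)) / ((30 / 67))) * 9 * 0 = 0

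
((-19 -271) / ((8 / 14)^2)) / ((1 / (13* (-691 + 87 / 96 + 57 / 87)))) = 7959999.28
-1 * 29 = -29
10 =10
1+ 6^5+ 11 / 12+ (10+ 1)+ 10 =7798.92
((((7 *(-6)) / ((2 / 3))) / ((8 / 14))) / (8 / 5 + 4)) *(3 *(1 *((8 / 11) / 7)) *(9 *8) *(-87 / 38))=211410 / 209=1011.53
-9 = -9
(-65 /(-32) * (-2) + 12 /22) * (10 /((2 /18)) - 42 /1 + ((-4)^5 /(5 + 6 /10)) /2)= 11761 /77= 152.74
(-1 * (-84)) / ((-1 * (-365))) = 84 / 365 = 0.23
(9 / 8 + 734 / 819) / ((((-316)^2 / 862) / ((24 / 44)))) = 5707733 / 599735136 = 0.01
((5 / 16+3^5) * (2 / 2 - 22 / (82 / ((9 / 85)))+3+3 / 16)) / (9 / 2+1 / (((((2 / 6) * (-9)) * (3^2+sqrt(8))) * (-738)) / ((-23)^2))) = 223.87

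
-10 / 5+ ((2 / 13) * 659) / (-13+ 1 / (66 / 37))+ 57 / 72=-2397229 / 256152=-9.36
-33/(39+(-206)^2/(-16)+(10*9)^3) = -132/2905547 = -0.00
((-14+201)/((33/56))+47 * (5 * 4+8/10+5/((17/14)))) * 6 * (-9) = -6832044/85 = -80376.99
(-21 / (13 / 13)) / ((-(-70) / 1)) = -3 / 10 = -0.30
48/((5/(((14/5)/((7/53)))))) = 5088/25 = 203.52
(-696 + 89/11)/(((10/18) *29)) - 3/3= -69698/1595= -43.70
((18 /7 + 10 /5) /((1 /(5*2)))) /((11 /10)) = 3200 /77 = 41.56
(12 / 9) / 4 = 0.33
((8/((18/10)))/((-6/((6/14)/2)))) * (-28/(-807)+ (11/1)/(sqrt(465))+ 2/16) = -22 * sqrt(465)/5859-5155/203364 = -0.11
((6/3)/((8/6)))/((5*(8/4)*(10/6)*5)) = 9/500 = 0.02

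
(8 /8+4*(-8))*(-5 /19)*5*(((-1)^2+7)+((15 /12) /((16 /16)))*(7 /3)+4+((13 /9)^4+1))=412269775 /498636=826.80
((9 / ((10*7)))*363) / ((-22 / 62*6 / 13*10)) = -28.50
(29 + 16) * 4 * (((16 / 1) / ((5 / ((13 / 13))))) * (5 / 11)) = 2880 / 11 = 261.82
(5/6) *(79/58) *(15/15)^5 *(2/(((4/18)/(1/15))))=79/116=0.68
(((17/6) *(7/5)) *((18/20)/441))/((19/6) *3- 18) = -0.00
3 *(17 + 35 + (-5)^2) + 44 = 275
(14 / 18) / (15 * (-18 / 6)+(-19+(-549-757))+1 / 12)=-28 / 49317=-0.00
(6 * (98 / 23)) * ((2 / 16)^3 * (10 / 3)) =245 / 1472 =0.17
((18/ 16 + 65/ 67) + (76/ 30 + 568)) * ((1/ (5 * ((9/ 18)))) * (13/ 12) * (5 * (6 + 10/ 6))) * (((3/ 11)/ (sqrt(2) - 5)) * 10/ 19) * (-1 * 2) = 59851129 * sqrt(2)/ 504108 + 299255645/ 504108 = 761.54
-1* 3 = -3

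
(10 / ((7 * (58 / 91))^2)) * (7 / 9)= 5915 / 15138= 0.39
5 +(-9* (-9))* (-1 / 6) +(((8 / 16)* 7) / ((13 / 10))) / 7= -211 / 26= -8.12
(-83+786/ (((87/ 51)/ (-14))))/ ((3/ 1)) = -189475/ 87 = -2177.87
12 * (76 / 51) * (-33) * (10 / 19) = -5280 / 17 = -310.59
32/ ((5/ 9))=288/ 5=57.60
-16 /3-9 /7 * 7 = -43 /3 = -14.33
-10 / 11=-0.91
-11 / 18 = -0.61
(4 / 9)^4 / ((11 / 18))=512 / 8019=0.06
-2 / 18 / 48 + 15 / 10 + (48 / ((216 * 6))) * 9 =791 / 432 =1.83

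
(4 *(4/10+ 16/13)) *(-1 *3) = -1272/65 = -19.57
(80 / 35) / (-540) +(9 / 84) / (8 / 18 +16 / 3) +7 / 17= 1423741 / 3341520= 0.43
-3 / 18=-1 / 6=-0.17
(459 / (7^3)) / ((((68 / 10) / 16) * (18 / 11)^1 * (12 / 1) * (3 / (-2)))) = -110 / 1029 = -0.11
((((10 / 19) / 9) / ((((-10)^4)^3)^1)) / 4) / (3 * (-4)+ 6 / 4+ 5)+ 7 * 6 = 15800399999999999 / 376200000000000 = 42.00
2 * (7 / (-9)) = -14 / 9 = -1.56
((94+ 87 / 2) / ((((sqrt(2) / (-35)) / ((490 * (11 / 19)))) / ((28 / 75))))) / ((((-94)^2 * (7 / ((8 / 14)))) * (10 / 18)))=-177870 * sqrt(2) / 41971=-5.99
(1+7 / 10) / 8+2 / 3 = 211 / 240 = 0.88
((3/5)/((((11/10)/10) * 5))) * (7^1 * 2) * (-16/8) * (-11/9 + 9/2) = -3304/33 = -100.12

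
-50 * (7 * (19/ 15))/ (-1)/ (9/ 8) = 10640/ 27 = 394.07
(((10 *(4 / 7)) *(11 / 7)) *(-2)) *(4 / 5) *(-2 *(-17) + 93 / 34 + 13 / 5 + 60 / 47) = -114220128 / 195755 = -583.49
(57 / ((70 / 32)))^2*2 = 1663488 / 1225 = 1357.95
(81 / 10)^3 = 531441 / 1000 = 531.44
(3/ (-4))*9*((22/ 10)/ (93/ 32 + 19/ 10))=-2376/ 769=-3.09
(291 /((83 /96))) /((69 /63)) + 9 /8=4710429 /15272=308.44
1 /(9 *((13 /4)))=4 /117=0.03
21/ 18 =7/ 6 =1.17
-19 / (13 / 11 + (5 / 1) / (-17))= -3553 / 166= -21.40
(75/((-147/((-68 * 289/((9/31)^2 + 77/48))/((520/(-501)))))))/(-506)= 28385014716/2510404897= 11.31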